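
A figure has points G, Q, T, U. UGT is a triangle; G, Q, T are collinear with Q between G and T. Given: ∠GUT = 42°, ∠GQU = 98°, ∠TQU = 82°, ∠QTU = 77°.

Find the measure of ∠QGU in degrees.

∠QGU = 61°

1. ∠GTU = 77°  [Q on ray TG]
2. ∠TGU = 61°  [△UGT]
3. ∠QGU = 61°  [Q on ray GT]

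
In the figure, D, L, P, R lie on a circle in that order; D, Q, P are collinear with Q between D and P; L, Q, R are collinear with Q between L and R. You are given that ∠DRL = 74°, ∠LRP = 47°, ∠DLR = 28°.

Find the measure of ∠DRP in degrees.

1. ∠DPL = 74°  [same arc DL]
2. ∠LDP = 47°  [same arc LP]
3. ∠DLP = 59°  [△DLP]
4. ∠DRP = 121°  [cyclic DLPR, opposite ∠L+∠R]

∠DRP = 121°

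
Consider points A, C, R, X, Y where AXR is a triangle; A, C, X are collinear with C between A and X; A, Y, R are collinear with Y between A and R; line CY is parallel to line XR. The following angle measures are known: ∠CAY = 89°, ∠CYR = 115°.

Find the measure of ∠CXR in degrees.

∠CXR = 26°

1. ∠AYC = 65°  [linear pair at Y on AR]
2. ∠ACY = 26°  [△ACY]
3. ∠XCY = 154°  [linear pair at C on AX]
4. ∠CXR = 26°  [CY∥XR, co-interior at X–C]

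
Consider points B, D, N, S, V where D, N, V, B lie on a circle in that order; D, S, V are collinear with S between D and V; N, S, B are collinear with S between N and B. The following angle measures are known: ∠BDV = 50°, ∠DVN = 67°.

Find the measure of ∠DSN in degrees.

1. ∠BNV = 50°  [same arc VB]
2. ∠NSV = 63°  [△NSV]
3. ∠DSN = 117°  [linear pair at S on DV]

∠DSN = 117°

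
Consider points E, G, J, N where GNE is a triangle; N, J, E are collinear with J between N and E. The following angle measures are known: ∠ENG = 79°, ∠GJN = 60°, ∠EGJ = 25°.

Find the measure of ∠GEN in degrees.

1. ∠EJG = 120°  [linear pair at J on NE]
2. ∠GEJ = 35°  [△GJE]
3. ∠GEN = 35°  [J on ray EN]

∠GEN = 35°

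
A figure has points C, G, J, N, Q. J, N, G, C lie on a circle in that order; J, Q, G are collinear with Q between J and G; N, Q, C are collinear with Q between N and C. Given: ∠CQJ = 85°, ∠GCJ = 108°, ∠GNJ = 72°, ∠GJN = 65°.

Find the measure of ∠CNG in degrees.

1. ∠GQN = 85°  [vertical angles at Q]
2. ∠JGN = 43°  [△JNG]
3. ∠CNG = 52°  [△NQG]

∠CNG = 52°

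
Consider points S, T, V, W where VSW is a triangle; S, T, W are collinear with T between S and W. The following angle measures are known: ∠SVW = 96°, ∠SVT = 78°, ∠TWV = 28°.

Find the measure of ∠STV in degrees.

∠STV = 46°

1. ∠SWV = 28°  [T on ray WS]
2. ∠VSW = 56°  [△VSW]
3. ∠TSV = 56°  [T on ray SW]
4. ∠STV = 46°  [△VST]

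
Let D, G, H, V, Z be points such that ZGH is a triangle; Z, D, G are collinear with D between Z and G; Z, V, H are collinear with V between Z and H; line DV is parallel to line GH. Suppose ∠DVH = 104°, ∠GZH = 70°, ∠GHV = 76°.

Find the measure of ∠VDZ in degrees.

1. ∠DVZ = 76°  [linear pair at V on ZH]
2. ∠DZV = 70°  [D on ZG, V on ZH]
3. ∠VDZ = 34°  [△ZDV]

∠VDZ = 34°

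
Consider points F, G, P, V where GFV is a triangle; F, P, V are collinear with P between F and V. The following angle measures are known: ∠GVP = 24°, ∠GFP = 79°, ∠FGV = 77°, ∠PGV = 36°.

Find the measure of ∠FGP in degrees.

1. ∠GPV = 120°  [△GPV]
2. ∠FPG = 60°  [linear pair at P on FV]
3. ∠FGP = 41°  [△GFP]

∠FGP = 41°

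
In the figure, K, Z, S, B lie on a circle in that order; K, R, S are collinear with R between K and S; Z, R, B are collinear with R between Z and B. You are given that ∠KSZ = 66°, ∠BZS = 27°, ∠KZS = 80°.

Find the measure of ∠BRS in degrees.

1. ∠KBZ = 66°  [same arc KZ]
2. ∠BKS = 27°  [same arc SB]
3. ∠BRK = 87°  [△KRB]
4. ∠BRS = 93°  [linear pair at R on KS]

∠BRS = 93°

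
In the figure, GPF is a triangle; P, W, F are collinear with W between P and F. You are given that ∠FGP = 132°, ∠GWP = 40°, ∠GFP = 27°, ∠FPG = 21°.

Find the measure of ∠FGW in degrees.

∠FGW = 13°

1. ∠FWG = 140°  [linear pair at W on PF]
2. ∠GFW = 27°  [W on ray FP]
3. ∠FGW = 13°  [△GWF]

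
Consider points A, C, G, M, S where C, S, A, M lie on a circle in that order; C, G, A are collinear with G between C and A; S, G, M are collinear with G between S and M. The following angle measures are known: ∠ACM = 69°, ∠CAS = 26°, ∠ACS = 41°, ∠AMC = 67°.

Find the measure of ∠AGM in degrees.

∠AGM = 95°

1. ∠CAM = 44°  [△CAM]
2. ∠AMS = 41°  [same arc SA]
3. ∠AGM = 95°  [△AGM]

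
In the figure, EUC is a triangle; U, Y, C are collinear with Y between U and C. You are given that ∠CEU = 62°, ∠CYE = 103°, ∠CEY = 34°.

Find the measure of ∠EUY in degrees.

∠EUY = 75°

1. ∠ECY = 43°  [△EYC]
2. ∠ECU = 43°  [Y on ray CU]
3. ∠CUE = 75°  [△EUC]
4. ∠EUY = 75°  [Y on ray UC]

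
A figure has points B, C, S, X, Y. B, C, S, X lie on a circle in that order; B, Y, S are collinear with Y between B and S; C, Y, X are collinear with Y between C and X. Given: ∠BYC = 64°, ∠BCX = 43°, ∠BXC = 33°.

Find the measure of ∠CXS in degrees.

∠CXS = 73°

1. ∠SYX = 64°  [vertical angles at Y]
2. ∠BSX = 43°  [same arc BX]
3. ∠CXS = 73°  [△SYX]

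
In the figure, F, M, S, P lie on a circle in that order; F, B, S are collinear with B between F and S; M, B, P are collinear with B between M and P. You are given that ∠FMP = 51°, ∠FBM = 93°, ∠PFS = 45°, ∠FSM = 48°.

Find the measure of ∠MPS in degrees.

1. ∠FSP = 51°  [same arc FP]
2. ∠PBS = 93°  [vertical angles at B]
3. ∠MPS = 36°  [△SBP]

∠MPS = 36°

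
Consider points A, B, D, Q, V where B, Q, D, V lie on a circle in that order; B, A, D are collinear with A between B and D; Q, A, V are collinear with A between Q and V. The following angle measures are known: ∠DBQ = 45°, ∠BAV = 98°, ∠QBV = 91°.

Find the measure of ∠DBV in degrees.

1. ∠DVQ = 45°  [same arc QD]
2. ∠QDV = 89°  [cyclic BQDV, opposite ∠B+∠D]
3. ∠DQV = 46°  [△QDV]
4. ∠DBV = 46°  [same arc DV]

∠DBV = 46°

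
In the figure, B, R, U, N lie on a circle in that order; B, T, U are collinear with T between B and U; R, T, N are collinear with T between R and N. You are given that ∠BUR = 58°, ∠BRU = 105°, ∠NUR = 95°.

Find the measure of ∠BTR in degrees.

1. ∠BNR = 58°  [same arc BR]
2. ∠RBU = 17°  [△BRU]
3. ∠NBR = 85°  [cyclic BRUN, opposite ∠B+∠U]
4. ∠BRN = 37°  [△BRN]
5. ∠BTR = 126°  [△BTR]

∠BTR = 126°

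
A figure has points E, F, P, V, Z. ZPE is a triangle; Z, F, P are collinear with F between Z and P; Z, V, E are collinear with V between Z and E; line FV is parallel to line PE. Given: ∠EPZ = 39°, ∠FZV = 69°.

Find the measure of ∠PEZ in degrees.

∠PEZ = 72°

1. ∠VFZ = 39°  [FV∥PE, corresponding at F]
2. ∠FVZ = 72°  [△ZFV]
3. ∠PEZ = 72°  [FV∥PE, corresponding at V]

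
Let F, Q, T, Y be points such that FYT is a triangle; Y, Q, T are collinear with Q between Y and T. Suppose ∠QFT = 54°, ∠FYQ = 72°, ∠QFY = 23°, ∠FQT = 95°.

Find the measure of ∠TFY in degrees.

1. ∠FTQ = 31°  [△FQT]
2. ∠FYT = 72°  [Q on ray YT]
3. ∠FTY = 31°  [Q on ray TY]
4. ∠TFY = 77°  [△FYT]

∠TFY = 77°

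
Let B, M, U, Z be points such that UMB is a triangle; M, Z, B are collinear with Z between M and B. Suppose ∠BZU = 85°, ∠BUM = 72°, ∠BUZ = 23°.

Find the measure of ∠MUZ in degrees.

1. ∠UBZ = 72°  [△UZB]
2. ∠MZU = 95°  [linear pair at Z on MB]
3. ∠MBU = 72°  [Z on ray BM]
4. ∠BMU = 36°  [△UMB]
5. ∠UMZ = 36°  [Z on ray MB]
6. ∠MUZ = 49°  [△UMZ]

∠MUZ = 49°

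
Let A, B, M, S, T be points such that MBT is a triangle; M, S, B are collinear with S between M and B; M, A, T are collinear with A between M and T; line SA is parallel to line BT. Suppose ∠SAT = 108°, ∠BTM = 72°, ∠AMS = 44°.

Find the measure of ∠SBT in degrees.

1. ∠MAS = 72°  [linear pair at A on MT]
2. ∠ASM = 64°  [△MSA]
3. ∠ASB = 116°  [linear pair at S on MB]
4. ∠SBT = 64°  [SA∥BT, co-interior at B–S]

∠SBT = 64°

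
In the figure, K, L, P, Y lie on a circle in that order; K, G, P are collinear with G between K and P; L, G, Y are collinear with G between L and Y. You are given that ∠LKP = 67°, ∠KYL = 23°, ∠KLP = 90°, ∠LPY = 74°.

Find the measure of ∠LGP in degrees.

1. ∠LYP = 67°  [same arc LP]
2. ∠KPL = 23°  [△KLP]
3. ∠PLY = 39°  [△LPY]
4. ∠LGP = 118°  [△LGP]

∠LGP = 118°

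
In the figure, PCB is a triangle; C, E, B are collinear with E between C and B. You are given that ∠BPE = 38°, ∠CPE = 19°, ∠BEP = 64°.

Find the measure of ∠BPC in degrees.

∠BPC = 57°

1. ∠EBP = 78°  [△PEB]
2. ∠CEP = 116°  [linear pair at E on CB]
3. ∠CBP = 78°  [E on ray BC]
4. ∠ECP = 45°  [△PCE]
5. ∠BCP = 45°  [E on ray CB]
6. ∠BPC = 57°  [△PCB]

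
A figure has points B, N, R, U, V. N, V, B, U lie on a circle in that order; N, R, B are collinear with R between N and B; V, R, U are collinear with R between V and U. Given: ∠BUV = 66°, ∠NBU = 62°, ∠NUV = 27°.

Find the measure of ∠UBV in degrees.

1. ∠NVU = 62°  [same arc NU]
2. ∠UNV = 91°  [△NVU]
3. ∠UBV = 89°  [cyclic NVBU, opposite ∠N+∠B]

∠UBV = 89°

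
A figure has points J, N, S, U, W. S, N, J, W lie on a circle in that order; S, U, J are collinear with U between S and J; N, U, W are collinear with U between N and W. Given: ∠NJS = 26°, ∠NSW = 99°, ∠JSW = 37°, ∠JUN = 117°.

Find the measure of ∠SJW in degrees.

1. ∠NWS = 26°  [same arc SN]
2. ∠SNW = 55°  [△SNW]
3. ∠SJW = 55°  [same arc SW]

∠SJW = 55°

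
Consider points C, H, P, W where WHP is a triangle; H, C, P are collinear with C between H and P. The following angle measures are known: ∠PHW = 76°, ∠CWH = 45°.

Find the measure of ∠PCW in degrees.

∠PCW = 121°

1. ∠CHW = 76°  [C on ray HP]
2. ∠HCW = 59°  [△WHC]
3. ∠PCW = 121°  [linear pair at C on HP]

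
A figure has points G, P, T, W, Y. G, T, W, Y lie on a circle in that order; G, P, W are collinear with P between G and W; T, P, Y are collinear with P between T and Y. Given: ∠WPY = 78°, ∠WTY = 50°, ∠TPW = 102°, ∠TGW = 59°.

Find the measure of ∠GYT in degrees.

∠GYT = 28°

1. ∠GPY = 102°  [linear pair at P on GW]
2. ∠WGY = 50°  [same arc WY]
3. ∠GYT = 28°  [△GPY]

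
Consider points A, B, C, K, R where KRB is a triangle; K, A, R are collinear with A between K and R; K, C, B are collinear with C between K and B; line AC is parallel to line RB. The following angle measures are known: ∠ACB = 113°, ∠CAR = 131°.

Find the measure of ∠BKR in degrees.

∠BKR = 64°

1. ∠ACK = 67°  [linear pair at C on KB]
2. ∠CAK = 49°  [linear pair at A on KR]
3. ∠AKC = 64°  [△KAC]
4. ∠BKR = 64°  [A on KR, C on KB]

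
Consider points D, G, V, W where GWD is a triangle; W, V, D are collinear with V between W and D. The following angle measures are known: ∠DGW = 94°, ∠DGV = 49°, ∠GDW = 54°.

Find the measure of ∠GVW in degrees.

∠GVW = 103°

1. ∠GDV = 54°  [V on ray DW]
2. ∠DVG = 77°  [△GVD]
3. ∠GVW = 103°  [linear pair at V on WD]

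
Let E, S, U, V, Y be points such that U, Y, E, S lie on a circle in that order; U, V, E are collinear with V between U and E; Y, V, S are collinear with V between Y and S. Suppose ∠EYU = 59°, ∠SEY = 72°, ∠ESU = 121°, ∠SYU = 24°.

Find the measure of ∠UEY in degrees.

1. ∠SUY = 108°  [cyclic UYES, opposite ∠U+∠E]
2. ∠USY = 48°  [△UYS]
3. ∠UEY = 48°  [same arc UY]

∠UEY = 48°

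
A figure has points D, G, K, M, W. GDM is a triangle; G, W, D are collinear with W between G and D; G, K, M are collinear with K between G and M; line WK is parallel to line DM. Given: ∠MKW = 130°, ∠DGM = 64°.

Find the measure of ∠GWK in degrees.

∠GWK = 66°

1. ∠GKW = 50°  [linear pair at K on GM]
2. ∠KGW = 64°  [W on GD, K on GM]
3. ∠GWK = 66°  [△GWK]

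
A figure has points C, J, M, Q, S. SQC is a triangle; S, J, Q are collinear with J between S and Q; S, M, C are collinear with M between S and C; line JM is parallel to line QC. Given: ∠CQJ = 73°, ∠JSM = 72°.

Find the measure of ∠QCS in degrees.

∠QCS = 35°

1. ∠CQS = 73°  [J on ray QS]
2. ∠CSQ = 72°  [J on SQ, M on SC]
3. ∠QCS = 35°  [△SQC]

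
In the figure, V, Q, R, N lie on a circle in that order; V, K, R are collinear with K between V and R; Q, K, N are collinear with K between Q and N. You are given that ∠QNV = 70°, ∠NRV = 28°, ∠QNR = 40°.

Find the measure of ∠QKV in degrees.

∠QKV = 112°

1. ∠NQV = 28°  [same arc VN]
2. ∠QVR = 40°  [same arc QR]
3. ∠QKV = 112°  [△VKQ]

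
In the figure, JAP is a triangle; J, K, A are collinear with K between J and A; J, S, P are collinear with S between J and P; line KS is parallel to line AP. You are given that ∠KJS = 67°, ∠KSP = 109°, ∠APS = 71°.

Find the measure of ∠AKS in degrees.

1. ∠JSK = 71°  [linear pair at S on JP]
2. ∠JKS = 42°  [△JKS]
3. ∠AKS = 138°  [linear pair at K on JA]

∠AKS = 138°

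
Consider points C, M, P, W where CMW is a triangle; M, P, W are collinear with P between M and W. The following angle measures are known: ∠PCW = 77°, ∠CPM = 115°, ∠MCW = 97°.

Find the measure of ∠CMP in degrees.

1. ∠CPW = 65°  [linear pair at P on MW]
2. ∠CWP = 38°  [△CPW]
3. ∠CWM = 38°  [P on ray WM]
4. ∠CMW = 45°  [△CMW]
5. ∠CMP = 45°  [P on ray MW]

∠CMP = 45°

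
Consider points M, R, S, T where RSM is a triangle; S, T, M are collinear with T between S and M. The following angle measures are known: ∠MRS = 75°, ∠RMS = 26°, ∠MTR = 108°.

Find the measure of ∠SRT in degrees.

1. ∠MSR = 79°  [△RSM]
2. ∠RTS = 72°  [linear pair at T on SM]
3. ∠RST = 79°  [T on ray SM]
4. ∠SRT = 29°  [△RST]

∠SRT = 29°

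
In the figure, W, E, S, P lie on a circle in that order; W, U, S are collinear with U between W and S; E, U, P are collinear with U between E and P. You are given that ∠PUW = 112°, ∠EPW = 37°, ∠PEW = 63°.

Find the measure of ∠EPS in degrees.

∠EPS = 49°

1. ∠PUS = 68°  [linear pair at U on WS]
2. ∠PSW = 63°  [same arc WP]
3. ∠EPS = 49°  [△SUP]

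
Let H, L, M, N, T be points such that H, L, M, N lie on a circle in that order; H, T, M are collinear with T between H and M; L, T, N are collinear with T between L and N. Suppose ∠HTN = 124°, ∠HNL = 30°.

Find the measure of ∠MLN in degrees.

1. ∠LTM = 124°  [vertical angles at T]
2. ∠HML = 30°  [same arc HL]
3. ∠MLN = 26°  [△LTM]

∠MLN = 26°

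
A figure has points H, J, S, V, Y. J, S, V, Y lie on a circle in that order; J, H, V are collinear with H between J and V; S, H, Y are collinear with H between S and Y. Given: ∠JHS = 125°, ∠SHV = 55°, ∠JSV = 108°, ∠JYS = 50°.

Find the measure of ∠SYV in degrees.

1. ∠VHY = 125°  [vertical angles at H]
2. ∠JHY = 55°  [vertical angles at H]
3. ∠JYV = 72°  [cyclic JSVY, opposite ∠S+∠Y]
4. ∠VJY = 75°  [△JHY]
5. ∠JVY = 33°  [△JVY]
6. ∠SYV = 22°  [△VHY]

∠SYV = 22°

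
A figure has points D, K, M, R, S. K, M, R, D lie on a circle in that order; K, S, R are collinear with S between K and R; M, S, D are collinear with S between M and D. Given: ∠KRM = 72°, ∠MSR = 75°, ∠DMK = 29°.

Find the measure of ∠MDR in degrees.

∠MDR = 46°

1. ∠DSK = 75°  [vertical angles at S]
2. ∠DRK = 29°  [same arc KD]
3. ∠DSR = 105°  [linear pair at S on KR]
4. ∠MDR = 46°  [△RSD]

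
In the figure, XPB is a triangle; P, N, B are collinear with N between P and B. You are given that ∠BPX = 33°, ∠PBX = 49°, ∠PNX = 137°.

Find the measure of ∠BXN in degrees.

∠BXN = 88°

1. ∠NBX = 49°  [N on ray BP]
2. ∠BNX = 43°  [linear pair at N on PB]
3. ∠BXN = 88°  [△XNB]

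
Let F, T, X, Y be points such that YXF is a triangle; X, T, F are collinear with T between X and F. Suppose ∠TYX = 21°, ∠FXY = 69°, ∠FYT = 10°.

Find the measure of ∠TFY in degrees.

∠TFY = 80°

1. ∠TXY = 69°  [T on ray XF]
2. ∠XTY = 90°  [△YXT]
3. ∠FTY = 90°  [linear pair at T on XF]
4. ∠TFY = 80°  [△YTF]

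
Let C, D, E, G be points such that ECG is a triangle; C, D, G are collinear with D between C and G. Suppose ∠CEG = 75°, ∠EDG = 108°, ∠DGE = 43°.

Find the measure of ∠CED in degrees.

1. ∠CDE = 72°  [linear pair at D on CG]
2. ∠CGE = 43°  [D on ray GC]
3. ∠ECG = 62°  [△ECG]
4. ∠DCE = 62°  [D on ray CG]
5. ∠CED = 46°  [△ECD]

∠CED = 46°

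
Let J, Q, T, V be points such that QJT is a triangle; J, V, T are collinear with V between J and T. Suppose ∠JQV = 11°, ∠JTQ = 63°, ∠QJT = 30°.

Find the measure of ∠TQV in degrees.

1. ∠QTV = 63°  [V on ray TJ]
2. ∠QJV = 30°  [V on ray JT]
3. ∠JVQ = 139°  [△QJV]
4. ∠QVT = 41°  [linear pair at V on JT]
5. ∠TQV = 76°  [△QVT]

∠TQV = 76°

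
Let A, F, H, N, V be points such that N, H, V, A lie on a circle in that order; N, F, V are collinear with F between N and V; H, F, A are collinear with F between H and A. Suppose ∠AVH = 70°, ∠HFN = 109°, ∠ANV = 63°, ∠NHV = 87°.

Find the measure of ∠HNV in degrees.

∠HNV = 47°

1. ∠HFV = 71°  [linear pair at F on NV]
2. ∠AHV = 63°  [same arc VA]
3. ∠HVN = 46°  [△HFV]
4. ∠HNV = 47°  [△NHV]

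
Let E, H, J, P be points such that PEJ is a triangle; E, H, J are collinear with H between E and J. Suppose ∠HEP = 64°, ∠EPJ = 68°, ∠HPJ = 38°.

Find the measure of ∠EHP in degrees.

∠EHP = 86°

1. ∠JEP = 64°  [H on ray EJ]
2. ∠EJP = 48°  [△PEJ]
3. ∠HJP = 48°  [H on ray JE]
4. ∠JHP = 94°  [△PHJ]
5. ∠EHP = 86°  [linear pair at H on EJ]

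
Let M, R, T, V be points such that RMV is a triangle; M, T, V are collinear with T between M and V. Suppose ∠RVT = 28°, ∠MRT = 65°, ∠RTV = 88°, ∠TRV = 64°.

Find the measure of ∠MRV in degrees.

∠MRV = 129°

1. ∠MVR = 28°  [T on ray VM]
2. ∠MTR = 92°  [linear pair at T on MV]
3. ∠RMT = 23°  [△RMT]
4. ∠RMV = 23°  [T on ray MV]
5. ∠MRV = 129°  [△RMV]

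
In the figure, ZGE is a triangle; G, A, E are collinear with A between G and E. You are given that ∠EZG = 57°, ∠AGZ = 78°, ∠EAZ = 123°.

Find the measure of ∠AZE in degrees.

1. ∠EGZ = 78°  [A on ray GE]
2. ∠GEZ = 45°  [△ZGE]
3. ∠AEZ = 45°  [A on ray EG]
4. ∠AZE = 12°  [△ZAE]

∠AZE = 12°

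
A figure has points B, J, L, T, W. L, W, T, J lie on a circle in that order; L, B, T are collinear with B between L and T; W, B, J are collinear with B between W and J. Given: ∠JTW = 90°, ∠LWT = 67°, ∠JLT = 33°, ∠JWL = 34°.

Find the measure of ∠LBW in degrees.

∠LBW = 89°

1. ∠LJT = 113°  [cyclic LWTJ, opposite ∠W+∠J]
2. ∠JWT = 33°  [same arc TJ]
3. ∠JTL = 34°  [△LTJ]
4. ∠TJW = 57°  [△WTJ]
5. ∠JBT = 89°  [△TBJ]
6. ∠LBW = 89°  [vertical angles at B]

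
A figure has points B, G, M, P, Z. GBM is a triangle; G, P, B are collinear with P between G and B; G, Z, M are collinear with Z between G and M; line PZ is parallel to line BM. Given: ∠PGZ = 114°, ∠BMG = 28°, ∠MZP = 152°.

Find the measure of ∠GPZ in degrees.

1. ∠BGM = 114°  [P on GB, Z on GM]
2. ∠GBM = 38°  [△GBM]
3. ∠GPZ = 38°  [PZ∥BM, corresponding at P]

∠GPZ = 38°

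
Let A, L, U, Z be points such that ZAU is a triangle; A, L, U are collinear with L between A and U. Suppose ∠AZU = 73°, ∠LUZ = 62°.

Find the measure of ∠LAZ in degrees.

1. ∠AUZ = 62°  [L on ray UA]
2. ∠UAZ = 45°  [△ZAU]
3. ∠LAZ = 45°  [L on ray AU]

∠LAZ = 45°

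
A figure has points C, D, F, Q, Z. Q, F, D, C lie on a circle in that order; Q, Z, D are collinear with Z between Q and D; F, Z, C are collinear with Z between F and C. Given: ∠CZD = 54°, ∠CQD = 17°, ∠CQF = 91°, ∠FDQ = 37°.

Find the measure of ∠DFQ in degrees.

∠DFQ = 69°

1. ∠FZQ = 54°  [vertical angles at Z]
2. ∠CZQ = 126°  [linear pair at Z on QD]
3. ∠FCQ = 37°  [△QZC]
4. ∠CFQ = 52°  [△QFC]
5. ∠DQF = 74°  [△QZF]
6. ∠DFQ = 69°  [△QFD]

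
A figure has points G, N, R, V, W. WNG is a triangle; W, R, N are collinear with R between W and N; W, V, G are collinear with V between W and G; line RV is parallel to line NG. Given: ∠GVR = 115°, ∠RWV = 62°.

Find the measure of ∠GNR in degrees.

∠GNR = 53°

1. ∠RVW = 65°  [linear pair at V on WG]
2. ∠VRW = 53°  [△WRV]
3. ∠NRV = 127°  [linear pair at R on WN]
4. ∠GNR = 53°  [RV∥NG, co-interior at N–R]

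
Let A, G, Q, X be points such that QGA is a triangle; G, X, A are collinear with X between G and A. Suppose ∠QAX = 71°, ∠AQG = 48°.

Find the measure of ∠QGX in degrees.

∠QGX = 61°

1. ∠GAQ = 71°  [X on ray AG]
2. ∠AGQ = 61°  [△QGA]
3. ∠QGX = 61°  [X on ray GA]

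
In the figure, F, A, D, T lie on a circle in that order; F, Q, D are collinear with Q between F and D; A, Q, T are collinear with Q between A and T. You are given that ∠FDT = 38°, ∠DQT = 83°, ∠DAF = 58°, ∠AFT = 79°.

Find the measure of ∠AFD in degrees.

1. ∠FAT = 38°  [same arc FT]
2. ∠AQF = 83°  [vertical angles at Q]
3. ∠AFD = 59°  [△FQA]

∠AFD = 59°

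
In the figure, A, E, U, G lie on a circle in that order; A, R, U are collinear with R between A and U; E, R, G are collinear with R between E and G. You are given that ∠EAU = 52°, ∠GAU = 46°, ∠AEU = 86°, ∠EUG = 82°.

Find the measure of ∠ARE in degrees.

∠ARE = 88°

1. ∠AUE = 42°  [△AEU]
2. ∠GEU = 46°  [same arc UG]
3. ∠ERU = 92°  [△ERU]
4. ∠ARE = 88°  [linear pair at R on AU]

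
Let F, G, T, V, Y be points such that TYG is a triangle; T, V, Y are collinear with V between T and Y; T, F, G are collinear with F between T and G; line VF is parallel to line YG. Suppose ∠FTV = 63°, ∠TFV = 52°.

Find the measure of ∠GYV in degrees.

1. ∠FVT = 65°  [△TVF]
2. ∠FVY = 115°  [linear pair at V on TY]
3. ∠GYV = 65°  [VF∥YG, co-interior at Y–V]

∠GYV = 65°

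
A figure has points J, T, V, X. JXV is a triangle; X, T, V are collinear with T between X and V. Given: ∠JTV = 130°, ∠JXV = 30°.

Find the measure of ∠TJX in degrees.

∠TJX = 100°

1. ∠JTX = 50°  [linear pair at T on XV]
2. ∠JXT = 30°  [T on ray XV]
3. ∠TJX = 100°  [△JXT]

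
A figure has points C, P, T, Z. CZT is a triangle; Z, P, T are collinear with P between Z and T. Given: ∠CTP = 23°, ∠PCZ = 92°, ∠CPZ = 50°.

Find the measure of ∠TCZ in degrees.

∠TCZ = 119°

1. ∠CTZ = 23°  [P on ray TZ]
2. ∠CZP = 38°  [△CZP]
3. ∠CZT = 38°  [P on ray ZT]
4. ∠TCZ = 119°  [△CZT]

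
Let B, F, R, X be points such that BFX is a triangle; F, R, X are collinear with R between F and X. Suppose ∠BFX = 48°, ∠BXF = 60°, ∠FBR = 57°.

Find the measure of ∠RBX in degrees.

∠RBX = 15°

1. ∠BFR = 48°  [R on ray FX]
2. ∠BXR = 60°  [R on ray XF]
3. ∠BRF = 75°  [△BFR]
4. ∠BRX = 105°  [linear pair at R on FX]
5. ∠RBX = 15°  [△BRX]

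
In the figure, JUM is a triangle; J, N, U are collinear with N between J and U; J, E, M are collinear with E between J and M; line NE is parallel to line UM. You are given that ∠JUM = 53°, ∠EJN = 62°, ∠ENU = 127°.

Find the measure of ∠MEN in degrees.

∠MEN = 115°

1. ∠ENJ = 53°  [NE∥UM, corresponding at N]
2. ∠JEN = 65°  [△JNE]
3. ∠MEN = 115°  [linear pair at E on JM]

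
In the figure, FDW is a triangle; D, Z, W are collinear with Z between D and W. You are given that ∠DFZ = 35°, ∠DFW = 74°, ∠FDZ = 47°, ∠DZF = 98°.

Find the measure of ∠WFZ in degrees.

1. ∠FDW = 47°  [Z on ray DW]
2. ∠FZW = 82°  [linear pair at Z on DW]
3. ∠DWF = 59°  [△FDW]
4. ∠FWZ = 59°  [Z on ray WD]
5. ∠WFZ = 39°  [△FZW]

∠WFZ = 39°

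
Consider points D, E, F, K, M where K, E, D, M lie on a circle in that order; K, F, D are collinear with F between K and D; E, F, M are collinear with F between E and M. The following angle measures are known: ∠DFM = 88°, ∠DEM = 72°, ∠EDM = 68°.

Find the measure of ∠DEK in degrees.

∠DEK = 124°

1. ∠EFK = 88°  [vertical angles at F]
2. ∠DME = 40°  [△EDM]
3. ∠DFE = 92°  [linear pair at F on KD]
4. ∠DKE = 40°  [same arc ED]
5. ∠EDK = 16°  [△EFD]
6. ∠DEK = 124°  [△KED]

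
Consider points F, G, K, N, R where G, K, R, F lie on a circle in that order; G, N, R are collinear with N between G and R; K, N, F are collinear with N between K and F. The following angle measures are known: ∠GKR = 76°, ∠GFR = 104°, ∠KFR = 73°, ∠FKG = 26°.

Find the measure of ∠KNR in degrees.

∠KNR = 99°

1. ∠KGR = 73°  [same arc KR]
2. ∠GNK = 81°  [△GNK]
3. ∠KNR = 99°  [linear pair at N on GR]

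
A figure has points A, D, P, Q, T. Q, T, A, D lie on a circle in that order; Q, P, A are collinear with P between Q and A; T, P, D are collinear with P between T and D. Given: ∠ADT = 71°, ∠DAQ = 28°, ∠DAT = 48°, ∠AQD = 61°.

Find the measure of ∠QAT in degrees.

1. ∠DTQ = 28°  [same arc QD]
2. ∠DQT = 132°  [cyclic QTAD, opposite ∠Q+∠A]
3. ∠QDT = 20°  [△QTD]
4. ∠QAT = 20°  [same arc QT]

∠QAT = 20°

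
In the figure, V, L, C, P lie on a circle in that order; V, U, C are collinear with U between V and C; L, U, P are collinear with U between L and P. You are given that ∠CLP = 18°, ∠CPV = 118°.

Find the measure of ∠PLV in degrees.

∠PLV = 44°

1. ∠CVP = 18°  [same arc CP]
2. ∠PCV = 44°  [△VCP]
3. ∠PLV = 44°  [same arc VP]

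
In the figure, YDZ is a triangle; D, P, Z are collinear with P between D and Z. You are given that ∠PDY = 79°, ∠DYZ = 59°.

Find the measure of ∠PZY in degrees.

∠PZY = 42°

1. ∠YDZ = 79°  [P on ray DZ]
2. ∠DZY = 42°  [△YDZ]
3. ∠PZY = 42°  [P on ray ZD]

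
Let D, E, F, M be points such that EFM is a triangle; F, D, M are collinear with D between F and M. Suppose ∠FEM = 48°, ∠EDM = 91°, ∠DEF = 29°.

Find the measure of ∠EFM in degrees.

∠EFM = 62°

1. ∠EDF = 89°  [linear pair at D on FM]
2. ∠DFE = 62°  [△EFD]
3. ∠EFM = 62°  [D on ray FM]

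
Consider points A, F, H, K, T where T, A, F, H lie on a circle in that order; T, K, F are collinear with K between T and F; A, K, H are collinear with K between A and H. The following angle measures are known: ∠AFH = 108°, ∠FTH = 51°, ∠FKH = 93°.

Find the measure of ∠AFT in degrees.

1. ∠FAH = 51°  [same arc FH]
2. ∠AKT = 93°  [vertical angles at K]
3. ∠AKF = 87°  [linear pair at K on TF]
4. ∠AFT = 42°  [△AKF]

∠AFT = 42°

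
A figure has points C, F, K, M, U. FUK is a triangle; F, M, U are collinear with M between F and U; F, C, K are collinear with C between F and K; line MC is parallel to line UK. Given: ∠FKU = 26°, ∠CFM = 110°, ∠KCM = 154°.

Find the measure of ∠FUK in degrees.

1. ∠FCM = 26°  [MC∥UK, corresponding at C]
2. ∠CMF = 44°  [△FMC]
3. ∠FUK = 44°  [MC∥UK, corresponding at M]

∠FUK = 44°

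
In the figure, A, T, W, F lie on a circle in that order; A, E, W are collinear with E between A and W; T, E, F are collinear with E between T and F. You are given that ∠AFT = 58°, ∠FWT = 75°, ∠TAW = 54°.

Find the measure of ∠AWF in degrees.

∠AWF = 17°

1. ∠FAT = 105°  [cyclic ATWF, opposite ∠A+∠W]
2. ∠ATF = 17°  [△ATF]
3. ∠AWF = 17°  [same arc AF]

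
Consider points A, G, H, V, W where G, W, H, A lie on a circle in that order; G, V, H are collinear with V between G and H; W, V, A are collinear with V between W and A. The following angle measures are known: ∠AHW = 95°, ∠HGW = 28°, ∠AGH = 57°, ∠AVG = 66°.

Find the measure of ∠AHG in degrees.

∠AHG = 38°

1. ∠HAW = 28°  [same arc WH]
2. ∠AVH = 114°  [linear pair at V on GH]
3. ∠AHG = 38°  [△HVA]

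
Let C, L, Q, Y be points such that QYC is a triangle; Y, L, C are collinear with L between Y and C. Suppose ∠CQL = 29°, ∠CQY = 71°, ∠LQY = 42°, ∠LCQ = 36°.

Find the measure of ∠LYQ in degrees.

1. ∠CLQ = 115°  [△QLC]
2. ∠QLY = 65°  [linear pair at L on YC]
3. ∠LYQ = 73°  [△QYL]

∠LYQ = 73°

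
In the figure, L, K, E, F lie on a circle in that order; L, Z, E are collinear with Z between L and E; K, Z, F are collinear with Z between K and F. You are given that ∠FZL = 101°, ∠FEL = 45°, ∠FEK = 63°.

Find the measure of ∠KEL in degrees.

1. ∠EZK = 101°  [vertical angles at Z]
2. ∠EZF = 79°  [linear pair at Z on LE]
3. ∠EFK = 56°  [△EZF]
4. ∠EKF = 61°  [△KEF]
5. ∠KEL = 18°  [△KZE]

∠KEL = 18°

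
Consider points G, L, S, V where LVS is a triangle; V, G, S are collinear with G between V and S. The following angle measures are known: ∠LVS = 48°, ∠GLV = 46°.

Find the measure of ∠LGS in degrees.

1. ∠GVL = 48°  [G on ray VS]
2. ∠LGV = 86°  [△LVG]
3. ∠LGS = 94°  [linear pair at G on VS]

∠LGS = 94°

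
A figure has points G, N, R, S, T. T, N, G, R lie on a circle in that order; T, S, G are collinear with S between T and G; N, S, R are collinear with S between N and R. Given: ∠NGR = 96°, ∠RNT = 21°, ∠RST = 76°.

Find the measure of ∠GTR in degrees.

1. ∠NTR = 84°  [cyclic TNGR, opposite ∠T+∠G]
2. ∠NRT = 75°  [△TNR]
3. ∠GTR = 29°  [△TSR]

∠GTR = 29°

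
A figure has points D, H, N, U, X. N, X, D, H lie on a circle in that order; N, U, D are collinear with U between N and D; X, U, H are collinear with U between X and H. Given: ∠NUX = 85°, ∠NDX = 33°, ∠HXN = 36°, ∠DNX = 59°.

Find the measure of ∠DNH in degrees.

1. ∠DUH = 85°  [vertical angles at U]
2. ∠NHX = 33°  [same arc NX]
3. ∠HUN = 95°  [linear pair at U on ND]
4. ∠DNH = 52°  [△NUH]

∠DNH = 52°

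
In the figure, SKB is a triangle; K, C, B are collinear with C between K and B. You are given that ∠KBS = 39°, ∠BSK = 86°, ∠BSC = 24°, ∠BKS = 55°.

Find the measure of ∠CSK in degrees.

∠CSK = 62°

1. ∠CBS = 39°  [C on ray BK]
2. ∠BCS = 117°  [△SCB]
3. ∠CKS = 55°  [C on ray KB]
4. ∠KCS = 63°  [linear pair at C on KB]
5. ∠CSK = 62°  [△SKC]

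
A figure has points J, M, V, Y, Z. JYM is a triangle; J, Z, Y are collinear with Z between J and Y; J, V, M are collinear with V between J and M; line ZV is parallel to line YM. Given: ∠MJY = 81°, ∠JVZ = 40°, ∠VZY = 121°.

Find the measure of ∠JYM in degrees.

1. ∠VJZ = 81°  [Z on JY, V on JM]
2. ∠JZV = 59°  [△JZV]
3. ∠JYM = 59°  [ZV∥YM, corresponding at Z]

∠JYM = 59°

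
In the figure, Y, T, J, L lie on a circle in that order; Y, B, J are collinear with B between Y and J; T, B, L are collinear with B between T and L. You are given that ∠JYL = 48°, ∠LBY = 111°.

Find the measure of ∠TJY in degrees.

∠TJY = 21°

1. ∠JTL = 48°  [same arc JL]
2. ∠JBT = 111°  [vertical angles at B]
3. ∠TJY = 21°  [△TBJ]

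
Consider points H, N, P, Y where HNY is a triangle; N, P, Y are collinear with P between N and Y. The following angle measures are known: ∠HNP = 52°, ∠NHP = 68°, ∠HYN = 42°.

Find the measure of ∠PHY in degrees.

∠PHY = 18°

1. ∠HPN = 60°  [△HNP]
2. ∠HYP = 42°  [P on ray YN]
3. ∠HPY = 120°  [linear pair at P on NY]
4. ∠PHY = 18°  [△HPY]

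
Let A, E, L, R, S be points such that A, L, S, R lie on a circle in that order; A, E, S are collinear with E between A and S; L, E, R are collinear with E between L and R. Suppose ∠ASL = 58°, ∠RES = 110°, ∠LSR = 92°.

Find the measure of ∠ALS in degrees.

1. ∠ARL = 58°  [same arc AL]
2. ∠AEL = 110°  [vertical angles at E]
3. ∠LAR = 88°  [cyclic ALSR, opposite ∠A+∠S]
4. ∠ALR = 34°  [△ALR]
5. ∠LAS = 36°  [△AEL]
6. ∠ALS = 86°  [△ALS]

∠ALS = 86°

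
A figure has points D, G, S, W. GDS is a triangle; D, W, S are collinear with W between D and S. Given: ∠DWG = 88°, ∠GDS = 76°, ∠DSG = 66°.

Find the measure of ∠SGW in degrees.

∠SGW = 22°

1. ∠GWS = 92°  [linear pair at W on DS]
2. ∠GSW = 66°  [W on ray SD]
3. ∠SGW = 22°  [△GWS]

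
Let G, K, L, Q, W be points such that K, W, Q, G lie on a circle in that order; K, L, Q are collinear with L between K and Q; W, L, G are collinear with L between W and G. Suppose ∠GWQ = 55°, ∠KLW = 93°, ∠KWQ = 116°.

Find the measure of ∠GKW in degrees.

∠GKW = 81°

1. ∠GKQ = 55°  [same arc QG]
2. ∠GLQ = 93°  [vertical angles at L]
3. ∠KGQ = 64°  [cyclic KWQG, opposite ∠W+∠G]
4. ∠GQK = 61°  [△KQG]
5. ∠GLK = 87°  [linear pair at L on KQ]
6. ∠GWK = 61°  [same arc KG]
7. ∠KGW = 38°  [△KLG]
8. ∠GKW = 81°  [△KWG]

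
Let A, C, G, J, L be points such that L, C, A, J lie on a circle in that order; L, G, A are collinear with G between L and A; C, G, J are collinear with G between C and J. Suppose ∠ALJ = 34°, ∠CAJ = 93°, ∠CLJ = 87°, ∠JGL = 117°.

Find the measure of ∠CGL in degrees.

1. ∠ACJ = 34°  [same arc AJ]
2. ∠CJL = 29°  [△LGJ]
3. ∠AJC = 53°  [△CAJ]
4. ∠JCL = 64°  [△LCJ]
5. ∠ALC = 53°  [same arc CA]
6. ∠CGL = 63°  [△LGC]

∠CGL = 63°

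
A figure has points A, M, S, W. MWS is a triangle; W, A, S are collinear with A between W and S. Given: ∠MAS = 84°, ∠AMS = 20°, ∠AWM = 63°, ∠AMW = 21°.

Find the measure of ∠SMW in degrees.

1. ∠ASM = 76°  [△MAS]
2. ∠MWS = 63°  [A on ray WS]
3. ∠MSW = 76°  [A on ray SW]
4. ∠SMW = 41°  [△MWS]

∠SMW = 41°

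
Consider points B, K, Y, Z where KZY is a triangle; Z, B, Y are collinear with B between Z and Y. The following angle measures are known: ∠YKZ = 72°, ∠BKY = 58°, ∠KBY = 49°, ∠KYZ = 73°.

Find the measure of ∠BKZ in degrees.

∠BKZ = 14°

1. ∠KZY = 35°  [△KZY]
2. ∠KBZ = 131°  [linear pair at B on ZY]
3. ∠BZK = 35°  [B on ray ZY]
4. ∠BKZ = 14°  [△KZB]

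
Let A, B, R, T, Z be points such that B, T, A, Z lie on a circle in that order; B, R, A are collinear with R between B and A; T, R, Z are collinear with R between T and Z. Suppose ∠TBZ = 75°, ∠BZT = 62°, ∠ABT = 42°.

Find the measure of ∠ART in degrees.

1. ∠TAZ = 105°  [cyclic BTAZ, opposite ∠B+∠A]
2. ∠BAT = 62°  [same arc BT]
3. ∠AZT = 42°  [same arc TA]
4. ∠ATZ = 33°  [△TAZ]
5. ∠ART = 85°  [△TRA]

∠ART = 85°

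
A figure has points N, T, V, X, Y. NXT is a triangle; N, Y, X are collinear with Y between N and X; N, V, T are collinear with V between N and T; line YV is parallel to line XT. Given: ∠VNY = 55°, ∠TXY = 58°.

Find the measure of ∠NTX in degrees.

∠NTX = 67°

1. ∠TNX = 55°  [Y on NX, V on NT]
2. ∠NXT = 58°  [Y on ray XN]
3. ∠NTX = 67°  [△NXT]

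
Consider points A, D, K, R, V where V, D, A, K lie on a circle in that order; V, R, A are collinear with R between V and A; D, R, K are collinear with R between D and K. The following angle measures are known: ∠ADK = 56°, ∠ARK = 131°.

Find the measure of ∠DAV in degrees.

∠DAV = 75°

1. ∠AVK = 56°  [same arc AK]
2. ∠KRV = 49°  [linear pair at R on VA]
3. ∠DKV = 75°  [△VRK]
4. ∠DAV = 75°  [same arc VD]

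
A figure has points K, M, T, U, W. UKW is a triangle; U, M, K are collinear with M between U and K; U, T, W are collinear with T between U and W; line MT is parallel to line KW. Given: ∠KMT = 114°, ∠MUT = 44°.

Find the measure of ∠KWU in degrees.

∠KWU = 70°

1. ∠TMU = 66°  [linear pair at M on UK]
2. ∠MTU = 70°  [△UMT]
3. ∠KWU = 70°  [MT∥KW, corresponding at T]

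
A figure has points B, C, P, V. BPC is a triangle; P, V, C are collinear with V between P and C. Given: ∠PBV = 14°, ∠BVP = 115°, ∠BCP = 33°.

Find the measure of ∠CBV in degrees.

1. ∠BVC = 65°  [linear pair at V on PC]
2. ∠BCV = 33°  [V on ray CP]
3. ∠CBV = 82°  [△BVC]

∠CBV = 82°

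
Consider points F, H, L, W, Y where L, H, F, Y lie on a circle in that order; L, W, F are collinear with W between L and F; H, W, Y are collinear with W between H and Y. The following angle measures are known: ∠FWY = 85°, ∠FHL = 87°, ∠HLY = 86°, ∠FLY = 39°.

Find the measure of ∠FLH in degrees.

∠FLH = 47°

1. ∠HFY = 94°  [cyclic LHFY, opposite ∠L+∠F]
2. ∠FHY = 39°  [same arc FY]
3. ∠FYH = 47°  [△HFY]
4. ∠FLH = 47°  [same arc HF]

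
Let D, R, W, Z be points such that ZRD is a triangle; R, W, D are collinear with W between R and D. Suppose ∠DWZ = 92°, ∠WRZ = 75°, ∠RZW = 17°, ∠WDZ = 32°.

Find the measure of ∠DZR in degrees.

1. ∠DRZ = 75°  [W on ray RD]
2. ∠RDZ = 32°  [W on ray DR]
3. ∠DZR = 73°  [△ZRD]

∠DZR = 73°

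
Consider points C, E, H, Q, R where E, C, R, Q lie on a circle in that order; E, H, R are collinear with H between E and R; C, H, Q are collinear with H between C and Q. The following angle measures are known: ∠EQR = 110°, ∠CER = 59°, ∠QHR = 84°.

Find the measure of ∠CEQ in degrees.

∠CEQ = 92°

1. ∠ECR = 70°  [cyclic ECRQ, opposite ∠C+∠Q]
2. ∠CRE = 51°  [△ECR]
3. ∠CHE = 84°  [vertical angles at H]
4. ∠CQE = 51°  [same arc EC]
5. ∠ECQ = 37°  [△EHC]
6. ∠CEQ = 92°  [△ECQ]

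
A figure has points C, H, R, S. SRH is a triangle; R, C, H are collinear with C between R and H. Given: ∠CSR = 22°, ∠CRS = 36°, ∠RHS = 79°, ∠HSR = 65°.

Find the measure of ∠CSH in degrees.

∠CSH = 43°

1. ∠RCS = 122°  [△SRC]
2. ∠CHS = 79°  [C on ray HR]
3. ∠HCS = 58°  [linear pair at C on RH]
4. ∠CSH = 43°  [△SCH]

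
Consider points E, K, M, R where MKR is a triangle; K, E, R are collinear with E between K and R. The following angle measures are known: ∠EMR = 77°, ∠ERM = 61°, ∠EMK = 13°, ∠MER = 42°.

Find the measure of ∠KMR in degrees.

∠KMR = 90°

1. ∠KRM = 61°  [E on ray RK]
2. ∠KEM = 138°  [linear pair at E on KR]
3. ∠EKM = 29°  [△MKE]
4. ∠MKR = 29°  [E on ray KR]
5. ∠KMR = 90°  [△MKR]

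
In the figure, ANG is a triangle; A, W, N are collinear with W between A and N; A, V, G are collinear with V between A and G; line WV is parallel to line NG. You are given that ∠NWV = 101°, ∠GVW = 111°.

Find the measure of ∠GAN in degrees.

1. ∠AWV = 79°  [linear pair at W on AN]
2. ∠AVW = 69°  [linear pair at V on AG]
3. ∠VAW = 32°  [△AWV]
4. ∠GAN = 32°  [W on AN, V on AG]

∠GAN = 32°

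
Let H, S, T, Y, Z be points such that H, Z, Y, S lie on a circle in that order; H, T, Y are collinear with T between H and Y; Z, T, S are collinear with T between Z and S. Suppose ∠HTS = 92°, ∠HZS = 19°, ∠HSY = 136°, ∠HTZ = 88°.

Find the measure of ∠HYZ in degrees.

∠HYZ = 63°

1. ∠YHZ = 73°  [△HTZ]
2. ∠HZY = 44°  [cyclic HZYS, opposite ∠Z+∠S]
3. ∠HYZ = 63°  [△HZY]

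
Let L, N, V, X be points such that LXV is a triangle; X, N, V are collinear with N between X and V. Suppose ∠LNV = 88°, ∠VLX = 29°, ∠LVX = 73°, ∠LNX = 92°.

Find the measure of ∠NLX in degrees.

1. ∠LXV = 78°  [△LXV]
2. ∠LXN = 78°  [N on ray XV]
3. ∠NLX = 10°  [△LXN]

∠NLX = 10°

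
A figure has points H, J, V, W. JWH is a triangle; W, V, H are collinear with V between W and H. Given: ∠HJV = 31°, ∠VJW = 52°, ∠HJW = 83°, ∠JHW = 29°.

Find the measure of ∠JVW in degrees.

∠JVW = 60°

1. ∠HWJ = 68°  [△JWH]
2. ∠JWV = 68°  [V on ray WH]
3. ∠JVW = 60°  [△JWV]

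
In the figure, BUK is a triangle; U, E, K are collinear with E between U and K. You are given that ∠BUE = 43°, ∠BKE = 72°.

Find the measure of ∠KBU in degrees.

∠KBU = 65°

1. ∠BUK = 43°  [E on ray UK]
2. ∠BKU = 72°  [E on ray KU]
3. ∠KBU = 65°  [△BUK]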